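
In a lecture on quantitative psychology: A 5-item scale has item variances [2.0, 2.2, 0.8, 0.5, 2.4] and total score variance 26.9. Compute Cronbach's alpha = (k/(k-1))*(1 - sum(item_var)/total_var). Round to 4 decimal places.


alpha = (k/(k-1)) * (1 - sum(s_i^2)/s_total^2)
sum(item variances) = 7.9
k/(k-1) = 5/4 = 1.25
1 - 7.9/26.9 = 1 - 0.29368 = 0.70632
alpha = 1.25 * 0.70632
= 0.8829


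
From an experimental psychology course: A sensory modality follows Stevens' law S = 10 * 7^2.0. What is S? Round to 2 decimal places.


S = 10 * 7^2.0
7^2.0 = 49.0
S = 10 * 49.0
= 490.00


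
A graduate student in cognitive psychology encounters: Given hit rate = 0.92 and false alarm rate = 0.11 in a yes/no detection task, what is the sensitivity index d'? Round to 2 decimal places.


d' = z(HR) - z(FAR)
z(0.92) = 1.4051
z(0.11) = -1.2265
d' = 1.4051 - -1.2265
= 2.63


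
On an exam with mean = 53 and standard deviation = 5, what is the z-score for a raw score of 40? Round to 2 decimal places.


z = (X - mu) / sigma
= (40 - 53) / 5
= -13 / 5
= -2.60


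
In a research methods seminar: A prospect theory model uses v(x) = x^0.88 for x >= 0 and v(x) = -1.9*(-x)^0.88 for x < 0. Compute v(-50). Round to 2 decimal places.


Since x = -50 < 0, use v(x) = -lambda*(-x)^alpha
(-x) = 50
50^0.88 = 31.2675
v(-50) = -1.9 * 31.2675
= -59.41


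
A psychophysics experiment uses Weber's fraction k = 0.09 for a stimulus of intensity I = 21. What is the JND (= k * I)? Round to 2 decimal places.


JND = k * I
JND = 0.09 * 21
= 1.89


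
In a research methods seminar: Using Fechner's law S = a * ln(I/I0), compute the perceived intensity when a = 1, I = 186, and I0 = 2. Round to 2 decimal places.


S = 1 * ln(186/2)
I/I0 = 93.0
ln(93.0) = 4.5326
S = 1 * 4.5326
= 4.53


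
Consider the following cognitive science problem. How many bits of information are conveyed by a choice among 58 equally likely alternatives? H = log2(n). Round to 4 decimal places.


H = log2(n)
H = log2(58)
= 5.8580


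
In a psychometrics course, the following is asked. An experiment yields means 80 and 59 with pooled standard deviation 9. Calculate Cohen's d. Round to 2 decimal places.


Cohen's d = (M1 - M2) / S_pooled
= (80 - 59) / 9
= 21 / 9
= 2.33


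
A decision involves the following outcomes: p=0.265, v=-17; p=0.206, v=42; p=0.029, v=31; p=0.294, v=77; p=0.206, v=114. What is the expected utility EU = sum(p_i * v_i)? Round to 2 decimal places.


EU = sum(p_i * v_i)
0.265 * -17 = -4.505
0.206 * 42 = 8.652
0.029 * 31 = 0.899
0.294 * 77 = 22.638
0.206 * 114 = 23.484
EU = -4.505 + 8.652 + 0.899 + 22.638 + 23.484
= 51.17


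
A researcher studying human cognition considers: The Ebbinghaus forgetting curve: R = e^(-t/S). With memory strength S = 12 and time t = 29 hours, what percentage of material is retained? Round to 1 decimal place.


R = e^(-t/S)
-t/S = -29/12 = -2.416667
R = e^(-2.416667) = 0.089218
Percentage = 0.089218 * 100
= 8.9


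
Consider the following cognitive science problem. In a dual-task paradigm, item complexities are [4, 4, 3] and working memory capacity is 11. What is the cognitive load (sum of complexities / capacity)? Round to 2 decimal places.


Total complexity = 4 + 4 + 3 = 11
Load = total / capacity = 11 / 11
= 1.00


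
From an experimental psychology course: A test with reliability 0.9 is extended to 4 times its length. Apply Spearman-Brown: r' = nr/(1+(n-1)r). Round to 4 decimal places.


r_new = n*r / (1 + (n-1)*r)
Numerator = 4 * 0.9 = 3.6
Denominator = 1 + 3 * 0.9 = 3.7
r_new = 3.6 / 3.7
= 0.9730


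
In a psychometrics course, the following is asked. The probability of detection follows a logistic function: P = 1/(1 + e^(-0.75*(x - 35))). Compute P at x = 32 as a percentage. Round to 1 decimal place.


P(x) = 1/(1 + e^(-0.75*(32 - 35)))
Exponent = -0.75 * -3 = 2.25
e^(2.25) = 9.487736
P = 1/(1 + 9.487736) = 0.095349
Percentage = 9.5


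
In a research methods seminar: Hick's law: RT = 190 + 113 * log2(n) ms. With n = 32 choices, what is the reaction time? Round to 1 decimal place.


RT = 190 + 113 * log2(32)
log2(32) = 5.0
RT = 190 + 113 * 5.0
= 190 + 565.0
= 755.0 ms


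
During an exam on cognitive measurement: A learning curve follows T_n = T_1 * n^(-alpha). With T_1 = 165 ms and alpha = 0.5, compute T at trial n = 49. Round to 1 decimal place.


T_n = 165 * 49^(-0.5)
49^(-0.5) = 0.142857
T_n = 165 * 0.142857
= 23.6 ms


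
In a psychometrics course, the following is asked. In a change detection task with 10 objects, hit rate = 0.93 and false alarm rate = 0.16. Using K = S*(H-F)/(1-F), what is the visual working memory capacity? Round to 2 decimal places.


K = S * (H - F) / (1 - F)
H - F = 0.77
1 - F = 0.84
K = 10 * 0.77 / 0.84
= 9.17


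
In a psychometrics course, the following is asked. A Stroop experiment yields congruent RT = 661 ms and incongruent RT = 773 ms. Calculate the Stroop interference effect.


Stroop effect = RT(incongruent) - RT(congruent)
= 773 - 661
= 112 ms


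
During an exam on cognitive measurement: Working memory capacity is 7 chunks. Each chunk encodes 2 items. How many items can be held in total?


Total items = chunks * items_per_chunk
= 7 * 2
= 14


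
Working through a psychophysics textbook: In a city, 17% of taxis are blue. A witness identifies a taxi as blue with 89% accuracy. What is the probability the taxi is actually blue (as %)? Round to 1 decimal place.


P(blue | says blue) = P(says blue | blue)*P(blue) / [P(says blue | blue)*P(blue) + P(says blue | not blue)*P(not blue)]
Numerator = 0.89 * 0.17 = 0.1513
False identification = 0.11 * 0.83 = 0.0913
P = 0.1513 / (0.1513 + 0.0913)
= 0.1513 / 0.2426
As percentage = 62.4


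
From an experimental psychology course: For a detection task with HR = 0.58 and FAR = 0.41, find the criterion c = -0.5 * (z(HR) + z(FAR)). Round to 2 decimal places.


c = -0.5 * (z(HR) + z(FAR))
z(0.58) = 0.2019
z(0.41) = -0.2275
c = -0.5 * (0.2019 + -0.2275)
= -0.5 * -0.0256
= 0.01


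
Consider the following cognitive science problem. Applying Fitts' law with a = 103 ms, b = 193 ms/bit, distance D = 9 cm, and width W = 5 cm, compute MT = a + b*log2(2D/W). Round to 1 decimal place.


MT = 103 + 193 * log2(2*9/5)
2D/W = 3.6
log2(3.6) = 1.848
MT = 103 + 193 * 1.848
= 459.7 ms


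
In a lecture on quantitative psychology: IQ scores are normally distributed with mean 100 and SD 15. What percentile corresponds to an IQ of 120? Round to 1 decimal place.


z = (IQ - mean) / SD
z = (120 - 100) / 15 = 1.3333
Percentile = Phi(1.3333) * 100
Phi(1.3333) = 0.908783
= 90.9


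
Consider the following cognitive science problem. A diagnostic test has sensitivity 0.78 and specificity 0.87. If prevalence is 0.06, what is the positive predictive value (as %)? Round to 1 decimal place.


PPV = (sens * prev) / (sens * prev + (1-spec) * (1-prev))
Numerator = 0.78 * 0.06 = 0.0468
P(positive and no disease) = (1 - spec) * (1 - prev) = (1 - 0.87) * (1 - 0.06) = 0.1222
Denominator = 0.0468 + 0.1222 = 0.169
PPV = 0.0468 / 0.169 = 0.276923
As percentage = 27.7


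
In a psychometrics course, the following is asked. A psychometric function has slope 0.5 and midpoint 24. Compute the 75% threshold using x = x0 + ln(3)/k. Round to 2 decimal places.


At P = 0.75: 0.75 = 1/(1 + e^(-k*(x-x0)))
Solving: e^(-k*(x-x0)) = 1/3
x = x0 + ln(3)/k
ln(3) = 1.0986
x = 24 + 1.0986/0.5
= 24 + 2.1972
= 26.20


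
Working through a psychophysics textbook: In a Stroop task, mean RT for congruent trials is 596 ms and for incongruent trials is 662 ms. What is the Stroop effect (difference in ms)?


Stroop effect = RT(incongruent) - RT(congruent)
= 662 - 596
= 66 ms


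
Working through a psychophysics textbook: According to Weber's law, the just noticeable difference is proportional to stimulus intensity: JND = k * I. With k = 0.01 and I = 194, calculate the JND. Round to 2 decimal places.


JND = k * I
JND = 0.01 * 194
= 1.94


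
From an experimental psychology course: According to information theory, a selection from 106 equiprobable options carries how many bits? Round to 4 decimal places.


H = log2(n)
H = log2(106)
= 6.7279


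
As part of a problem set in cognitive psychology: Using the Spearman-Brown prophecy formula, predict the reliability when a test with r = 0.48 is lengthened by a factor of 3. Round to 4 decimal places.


r_new = n*r / (1 + (n-1)*r)
Numerator = 3 * 0.48 = 1.44
Denominator = 1 + 2 * 0.48 = 1.96
r_new = 1.44 / 1.96
= 0.7347


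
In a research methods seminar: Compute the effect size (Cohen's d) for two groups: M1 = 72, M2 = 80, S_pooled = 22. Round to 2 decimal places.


Cohen's d = (M1 - M2) / S_pooled
= (72 - 80) / 22
= -8 / 22
= -0.36


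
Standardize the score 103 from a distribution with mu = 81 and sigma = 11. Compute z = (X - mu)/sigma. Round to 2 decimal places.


z = (X - mu) / sigma
= (103 - 81) / 11
= 22 / 11
= 2.00


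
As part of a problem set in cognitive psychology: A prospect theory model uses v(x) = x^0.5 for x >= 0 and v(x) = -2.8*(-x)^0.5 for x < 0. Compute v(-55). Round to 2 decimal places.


Since x = -55 < 0, use v(x) = -lambda*(-x)^alpha
(-x) = 55
55^0.5 = 7.4162
v(-55) = -2.8 * 7.4162
= -20.77


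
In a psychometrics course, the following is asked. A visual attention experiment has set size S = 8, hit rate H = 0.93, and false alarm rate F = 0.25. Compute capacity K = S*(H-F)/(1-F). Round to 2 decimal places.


K = S * (H - F) / (1 - F)
H - F = 0.68
1 - F = 0.75
K = 8 * 0.68 / 0.75
= 7.25


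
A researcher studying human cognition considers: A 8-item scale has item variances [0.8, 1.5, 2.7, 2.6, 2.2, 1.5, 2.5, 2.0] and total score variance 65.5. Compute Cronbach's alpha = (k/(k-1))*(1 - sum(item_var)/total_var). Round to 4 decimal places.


alpha = (k/(k-1)) * (1 - sum(s_i^2)/s_total^2)
sum(item variances) = 15.8
k/(k-1) = 8/7 = 1.142857
1 - 15.8/65.5 = 1 - 0.241221 = 0.758779
alpha = 1.142857 * 0.758779
= 0.8672


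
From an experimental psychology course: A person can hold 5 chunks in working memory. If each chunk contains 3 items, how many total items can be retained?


Total items = chunks * items_per_chunk
= 5 * 3
= 15


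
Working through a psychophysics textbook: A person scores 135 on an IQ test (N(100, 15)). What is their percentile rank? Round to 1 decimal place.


z = (IQ - mean) / SD
z = (135 - 100) / 15 = 2.3333
Percentile = Phi(2.3333) * 100
Phi(2.3333) = 0.990184
= 99.0


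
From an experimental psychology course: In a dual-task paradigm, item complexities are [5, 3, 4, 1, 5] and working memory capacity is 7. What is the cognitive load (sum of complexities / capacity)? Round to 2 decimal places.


Total complexity = 5 + 3 + 4 + 1 + 5 = 18
Load = total / capacity = 18 / 7
= 2.57


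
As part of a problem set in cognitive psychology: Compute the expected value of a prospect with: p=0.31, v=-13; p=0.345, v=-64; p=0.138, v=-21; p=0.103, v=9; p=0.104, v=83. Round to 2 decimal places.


EU = sum(p_i * v_i)
0.31 * -13 = -4.03
0.345 * -64 = -22.08
0.138 * -21 = -2.898
0.103 * 9 = 0.927
0.104 * 83 = 8.632
EU = -4.03 + -22.08 + -2.898 + 0.927 + 8.632
= -19.45


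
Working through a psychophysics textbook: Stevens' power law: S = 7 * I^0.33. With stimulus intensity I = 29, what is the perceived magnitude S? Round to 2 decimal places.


S = 7 * 29^0.33
29^0.33 = 3.038
S = 7 * 3.038
= 21.27


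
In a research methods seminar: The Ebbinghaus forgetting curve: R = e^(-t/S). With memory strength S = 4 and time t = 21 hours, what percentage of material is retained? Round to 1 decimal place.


R = e^(-t/S)
-t/S = -21/4 = -5.25
R = e^(-5.25) = 0.005248
Percentage = 0.005248 * 100
= 0.5


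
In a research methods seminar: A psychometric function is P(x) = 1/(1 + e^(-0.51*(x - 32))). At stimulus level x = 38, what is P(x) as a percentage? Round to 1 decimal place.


P(x) = 1/(1 + e^(-0.51*(38 - 32)))
Exponent = -0.51 * 6 = -3.06
e^(-3.06) = 0.046888
P = 1/(1 + 0.046888) = 0.955212
Percentage = 95.5


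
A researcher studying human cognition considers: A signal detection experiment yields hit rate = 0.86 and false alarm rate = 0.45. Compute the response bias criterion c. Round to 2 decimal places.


c = -0.5 * (z(HR) + z(FAR))
z(0.86) = 1.0803
z(0.45) = -0.1257
c = -0.5 * (1.0803 + -0.1257)
= -0.5 * 0.9546
= -0.48


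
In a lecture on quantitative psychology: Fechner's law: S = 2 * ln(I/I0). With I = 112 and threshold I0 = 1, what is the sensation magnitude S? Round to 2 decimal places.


S = 2 * ln(112/1)
I/I0 = 112.0
ln(112.0) = 4.7185
S = 2 * 4.7185
= 9.44


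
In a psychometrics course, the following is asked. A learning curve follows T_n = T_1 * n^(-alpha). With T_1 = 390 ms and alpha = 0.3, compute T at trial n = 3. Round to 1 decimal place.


T_n = 390 * 3^(-0.3)
3^(-0.3) = 0.719223
T_n = 390 * 0.719223
= 280.5 ms


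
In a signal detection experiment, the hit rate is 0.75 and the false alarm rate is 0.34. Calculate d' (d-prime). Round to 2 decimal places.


d' = z(HR) - z(FAR)
z(0.75) = 0.6745
z(0.34) = -0.4125
d' = 0.6745 - -0.4125
= 1.09


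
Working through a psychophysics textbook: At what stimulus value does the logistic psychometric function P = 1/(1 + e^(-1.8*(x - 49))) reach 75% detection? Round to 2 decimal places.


At P = 0.75: 0.75 = 1/(1 + e^(-k*(x-x0)))
Solving: e^(-k*(x-x0)) = 1/3
x = x0 + ln(3)/k
ln(3) = 1.0986
x = 49 + 1.0986/1.8
= 49 + 0.6103
= 49.61


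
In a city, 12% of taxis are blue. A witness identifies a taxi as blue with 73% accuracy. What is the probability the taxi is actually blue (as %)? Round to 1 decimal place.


P(blue | says blue) = P(says blue | blue)*P(blue) / [P(says blue | blue)*P(blue) + P(says blue | not blue)*P(not blue)]
Numerator = 0.73 * 0.12 = 0.0876
False identification = 0.27 * 0.88 = 0.2376
P = 0.0876 / (0.0876 + 0.2376)
= 0.0876 / 0.3252
As percentage = 26.9


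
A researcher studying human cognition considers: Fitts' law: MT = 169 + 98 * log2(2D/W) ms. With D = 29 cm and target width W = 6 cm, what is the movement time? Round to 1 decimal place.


MT = 169 + 98 * log2(2*29/6)
2D/W = 9.666667
log2(9.666667) = 3.273
MT = 169 + 98 * 3.273
= 489.8 ms


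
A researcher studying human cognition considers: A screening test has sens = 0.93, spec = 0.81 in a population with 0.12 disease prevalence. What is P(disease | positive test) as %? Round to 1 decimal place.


PPV = (sens * prev) / (sens * prev + (1-spec) * (1-prev))
Numerator = 0.93 * 0.12 = 0.1116
P(positive and no disease) = (1 - spec) * (1 - prev) = (1 - 0.81) * (1 - 0.12) = 0.1672
Denominator = 0.1116 + 0.1672 = 0.2788
PPV = 0.1116 / 0.2788 = 0.400287
As percentage = 40.0


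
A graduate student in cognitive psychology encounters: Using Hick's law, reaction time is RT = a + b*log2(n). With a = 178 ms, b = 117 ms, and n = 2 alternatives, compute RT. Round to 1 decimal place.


RT = 178 + 117 * log2(2)
log2(2) = 1.0
RT = 178 + 117 * 1.0
= 178 + 117.0
= 295.0 ms


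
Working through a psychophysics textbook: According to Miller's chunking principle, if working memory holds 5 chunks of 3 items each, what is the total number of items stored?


Total items = chunks * items_per_chunk
= 5 * 3
= 15


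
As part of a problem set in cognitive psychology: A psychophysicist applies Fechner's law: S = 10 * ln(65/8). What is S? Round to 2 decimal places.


S = 10 * ln(65/8)
I/I0 = 8.125
ln(8.125) = 2.0949
S = 10 * 2.0949
= 20.95


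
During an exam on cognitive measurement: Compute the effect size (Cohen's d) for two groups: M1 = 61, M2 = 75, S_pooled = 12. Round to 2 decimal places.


Cohen's d = (M1 - M2) / S_pooled
= (61 - 75) / 12
= -14 / 12
= -1.17


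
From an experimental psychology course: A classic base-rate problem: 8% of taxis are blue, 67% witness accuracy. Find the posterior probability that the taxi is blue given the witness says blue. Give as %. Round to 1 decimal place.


P(blue | says blue) = P(says blue | blue)*P(blue) / [P(says blue | blue)*P(blue) + P(says blue | not blue)*P(not blue)]
Numerator = 0.67 * 0.08 = 0.0536
False identification = 0.33 * 0.92 = 0.3036
P = 0.0536 / (0.0536 + 0.3036)
= 0.0536 / 0.3572
As percentage = 15.0


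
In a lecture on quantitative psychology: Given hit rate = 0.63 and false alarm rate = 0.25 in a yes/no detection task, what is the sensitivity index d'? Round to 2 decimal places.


d' = z(HR) - z(FAR)
z(0.63) = 0.3319
z(0.25) = -0.6745
d' = 0.3319 - -0.6745
= 1.01


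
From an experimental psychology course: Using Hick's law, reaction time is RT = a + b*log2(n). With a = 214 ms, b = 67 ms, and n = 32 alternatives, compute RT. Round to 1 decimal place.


RT = 214 + 67 * log2(32)
log2(32) = 5.0
RT = 214 + 67 * 5.0
= 214 + 335.0
= 549.0 ms


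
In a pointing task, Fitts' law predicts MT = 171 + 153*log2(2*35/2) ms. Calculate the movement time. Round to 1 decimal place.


MT = 171 + 153 * log2(2*35/2)
2D/W = 35.0
log2(35.0) = 5.1293
MT = 171 + 153 * 5.1293
= 955.8 ms


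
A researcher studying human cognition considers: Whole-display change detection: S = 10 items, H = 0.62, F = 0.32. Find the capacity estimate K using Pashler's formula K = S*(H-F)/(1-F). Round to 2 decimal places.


K = S * (H - F) / (1 - F)
H - F = 0.3
1 - F = 0.68
K = 10 * 0.3 / 0.68
= 4.41


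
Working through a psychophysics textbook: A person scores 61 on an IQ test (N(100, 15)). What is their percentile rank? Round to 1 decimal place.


z = (IQ - mean) / SD
z = (61 - 100) / 15 = -2.6
Percentile = Phi(-2.6) * 100
Phi(-2.6) = 0.004661
= 0.5


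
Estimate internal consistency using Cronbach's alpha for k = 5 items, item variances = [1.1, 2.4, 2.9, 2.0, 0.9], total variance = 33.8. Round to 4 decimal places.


alpha = (k/(k-1)) * (1 - sum(s_i^2)/s_total^2)
sum(item variances) = 9.3
k/(k-1) = 5/4 = 1.25
1 - 9.3/33.8 = 1 - 0.275148 = 0.724852
alpha = 1.25 * 0.724852
= 0.9061


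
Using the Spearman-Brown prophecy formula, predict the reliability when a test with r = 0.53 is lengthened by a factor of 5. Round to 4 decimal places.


r_new = n*r / (1 + (n-1)*r)
Numerator = 5 * 0.53 = 2.65
Denominator = 1 + 4 * 0.53 = 3.12
r_new = 2.65 / 3.12
= 0.8494


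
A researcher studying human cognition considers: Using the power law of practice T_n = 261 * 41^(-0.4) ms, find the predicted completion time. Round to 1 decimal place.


T_n = 261 * 41^(-0.4)
41^(-0.4) = 0.226405
T_n = 261 * 0.226405
= 59.1 ms


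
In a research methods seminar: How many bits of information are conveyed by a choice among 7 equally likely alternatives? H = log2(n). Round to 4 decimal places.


H = log2(n)
H = log2(7)
= 2.8074


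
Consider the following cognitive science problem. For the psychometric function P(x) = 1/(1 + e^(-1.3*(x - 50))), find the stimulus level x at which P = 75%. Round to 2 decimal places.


At P = 0.75: 0.75 = 1/(1 + e^(-k*(x-x0)))
Solving: e^(-k*(x-x0)) = 1/3
x = x0 + ln(3)/k
ln(3) = 1.0986
x = 50 + 1.0986/1.3
= 50 + 0.8451
= 50.85


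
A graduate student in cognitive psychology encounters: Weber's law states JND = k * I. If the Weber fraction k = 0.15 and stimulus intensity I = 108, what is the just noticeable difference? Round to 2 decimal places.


JND = k * I
JND = 0.15 * 108
= 16.20


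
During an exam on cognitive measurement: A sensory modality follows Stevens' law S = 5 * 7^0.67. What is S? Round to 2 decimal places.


S = 5 * 7^0.67
7^0.67 = 3.6831
S = 5 * 3.6831
= 18.42


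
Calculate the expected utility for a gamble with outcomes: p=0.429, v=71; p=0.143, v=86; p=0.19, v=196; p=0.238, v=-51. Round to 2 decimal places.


EU = sum(p_i * v_i)
0.429 * 71 = 30.459
0.143 * 86 = 12.298
0.19 * 196 = 37.24
0.238 * -51 = -12.138
EU = 30.459 + 12.298 + 37.24 + -12.138
= 67.86


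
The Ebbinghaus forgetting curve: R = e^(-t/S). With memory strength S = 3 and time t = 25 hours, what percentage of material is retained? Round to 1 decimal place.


R = e^(-t/S)
-t/S = -25/3 = -8.333333
R = e^(-8.333333) = 0.00024
Percentage = 0.00024 * 100
= 0.0


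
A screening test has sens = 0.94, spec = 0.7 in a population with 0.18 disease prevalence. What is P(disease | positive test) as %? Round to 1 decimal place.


PPV = (sens * prev) / (sens * prev + (1-spec) * (1-prev))
Numerator = 0.94 * 0.18 = 0.1692
P(positive and no disease) = (1 - spec) * (1 - prev) = (1 - 0.7) * (1 - 0.18) = 0.246
Denominator = 0.1692 + 0.246 = 0.4152
PPV = 0.1692 / 0.4152 = 0.407514
As percentage = 40.8


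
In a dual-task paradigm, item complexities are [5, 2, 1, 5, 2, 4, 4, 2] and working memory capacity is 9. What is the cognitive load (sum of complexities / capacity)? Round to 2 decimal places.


Total complexity = 5 + 2 + 1 + 5 + 2 + 4 + 4 + 2 = 25
Load = total / capacity = 25 / 9
= 2.78


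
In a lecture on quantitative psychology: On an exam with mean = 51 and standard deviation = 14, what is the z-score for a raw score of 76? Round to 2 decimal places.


z = (X - mu) / sigma
= (76 - 51) / 14
= 25 / 14
= 1.79


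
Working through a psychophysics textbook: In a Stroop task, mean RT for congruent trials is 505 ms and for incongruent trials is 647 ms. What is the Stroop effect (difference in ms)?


Stroop effect = RT(incongruent) - RT(congruent)
= 647 - 505
= 142 ms


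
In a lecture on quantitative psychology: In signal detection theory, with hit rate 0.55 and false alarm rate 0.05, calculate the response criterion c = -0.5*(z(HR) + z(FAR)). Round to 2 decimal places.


c = -0.5 * (z(HR) + z(FAR))
z(0.55) = 0.1257
z(0.05) = -1.6449
c = -0.5 * (0.1257 + -1.6449)
= -0.5 * -1.5192
= 0.76


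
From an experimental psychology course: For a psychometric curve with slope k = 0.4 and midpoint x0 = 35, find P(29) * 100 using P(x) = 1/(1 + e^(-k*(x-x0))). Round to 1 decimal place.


P(x) = 1/(1 + e^(-0.4*(29 - 35)))
Exponent = -0.4 * -6 = 2.4
e^(2.4) = 11.023176
P = 1/(1 + 11.023176) = 0.083173
Percentage = 8.3


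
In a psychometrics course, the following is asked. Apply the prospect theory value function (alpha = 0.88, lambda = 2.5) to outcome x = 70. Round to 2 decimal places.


Since x = 70 >= 0, use v(x) = x^0.88
70^0.88 = 42.0423
v(70) = 42.04


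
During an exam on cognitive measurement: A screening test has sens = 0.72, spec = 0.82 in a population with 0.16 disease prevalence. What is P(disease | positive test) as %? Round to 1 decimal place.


PPV = (sens * prev) / (sens * prev + (1-spec) * (1-prev))
Numerator = 0.72 * 0.16 = 0.1152
P(positive and no disease) = (1 - spec) * (1 - prev) = (1 - 0.82) * (1 - 0.16) = 0.1512
Denominator = 0.1152 + 0.1512 = 0.2664
PPV = 0.1152 / 0.2664 = 0.432432
As percentage = 43.2


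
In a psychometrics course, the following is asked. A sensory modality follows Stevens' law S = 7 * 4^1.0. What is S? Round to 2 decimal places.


S = 7 * 4^1.0
4^1.0 = 4.0
S = 7 * 4.0
= 28.00


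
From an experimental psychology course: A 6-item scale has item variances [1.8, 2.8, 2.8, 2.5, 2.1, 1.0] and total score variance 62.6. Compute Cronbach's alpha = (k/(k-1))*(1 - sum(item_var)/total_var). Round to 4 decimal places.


alpha = (k/(k-1)) * (1 - sum(s_i^2)/s_total^2)
sum(item variances) = 13.0
k/(k-1) = 6/5 = 1.2
1 - 13.0/62.6 = 1 - 0.207668 = 0.792332
alpha = 1.2 * 0.792332
= 0.9508


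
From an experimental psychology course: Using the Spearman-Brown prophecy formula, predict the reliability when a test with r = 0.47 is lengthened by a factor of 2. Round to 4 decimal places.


r_new = n*r / (1 + (n-1)*r)
Numerator = 2 * 0.47 = 0.94
Denominator = 1 + 1 * 0.47 = 1.47
r_new = 0.94 / 1.47
= 0.6395


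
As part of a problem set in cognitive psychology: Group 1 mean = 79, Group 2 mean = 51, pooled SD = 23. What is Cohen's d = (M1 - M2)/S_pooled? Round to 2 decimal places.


Cohen's d = (M1 - M2) / S_pooled
= (79 - 51) / 23
= 28 / 23
= 1.22


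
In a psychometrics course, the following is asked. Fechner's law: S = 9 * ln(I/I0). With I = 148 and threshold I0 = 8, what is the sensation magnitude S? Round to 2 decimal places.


S = 9 * ln(148/8)
I/I0 = 18.5
ln(18.5) = 2.9178
S = 9 * 2.9178
= 26.26


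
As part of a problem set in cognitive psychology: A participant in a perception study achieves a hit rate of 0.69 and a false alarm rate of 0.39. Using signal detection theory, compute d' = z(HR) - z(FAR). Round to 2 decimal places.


d' = z(HR) - z(FAR)
z(0.69) = 0.4959
z(0.39) = -0.2793
d' = 0.4959 - -0.2793
= 0.78


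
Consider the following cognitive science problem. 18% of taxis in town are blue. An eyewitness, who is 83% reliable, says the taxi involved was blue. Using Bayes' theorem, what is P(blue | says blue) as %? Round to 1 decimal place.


P(blue | says blue) = P(says blue | blue)*P(blue) / [P(says blue | blue)*P(blue) + P(says blue | not blue)*P(not blue)]
Numerator = 0.83 * 0.18 = 0.1494
False identification = 0.17 * 0.82 = 0.1394
P = 0.1494 / (0.1494 + 0.1394)
= 0.1494 / 0.2888
As percentage = 51.7


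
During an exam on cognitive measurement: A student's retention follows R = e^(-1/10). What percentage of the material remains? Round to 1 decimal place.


R = e^(-t/S)
-t/S = -1/10 = -0.1
R = e^(-0.1) = 0.904837
Percentage = 0.904837 * 100
= 90.5


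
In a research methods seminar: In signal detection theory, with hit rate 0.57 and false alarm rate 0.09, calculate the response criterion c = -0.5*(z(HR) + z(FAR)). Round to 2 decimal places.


c = -0.5 * (z(HR) + z(FAR))
z(0.57) = 0.1764
z(0.09) = -1.3408
c = -0.5 * (0.1764 + -1.3408)
= -0.5 * -1.1644
= 0.58


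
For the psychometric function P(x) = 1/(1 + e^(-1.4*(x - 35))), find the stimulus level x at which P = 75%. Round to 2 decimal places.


At P = 0.75: 0.75 = 1/(1 + e^(-k*(x-x0)))
Solving: e^(-k*(x-x0)) = 1/3
x = x0 + ln(3)/k
ln(3) = 1.0986
x = 35 + 1.0986/1.4
= 35 + 0.7847
= 35.78


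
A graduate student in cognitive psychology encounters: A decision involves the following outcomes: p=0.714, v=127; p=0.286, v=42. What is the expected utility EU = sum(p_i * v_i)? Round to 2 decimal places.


EU = sum(p_i * v_i)
0.714 * 127 = 90.678
0.286 * 42 = 12.012
EU = 90.678 + 12.012
= 102.69


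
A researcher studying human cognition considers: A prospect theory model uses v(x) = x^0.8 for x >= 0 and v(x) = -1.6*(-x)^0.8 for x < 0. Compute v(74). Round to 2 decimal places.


Since x = 74 >= 0, use v(x) = x^0.8
74^0.8 = 31.2885
v(74) = 31.29


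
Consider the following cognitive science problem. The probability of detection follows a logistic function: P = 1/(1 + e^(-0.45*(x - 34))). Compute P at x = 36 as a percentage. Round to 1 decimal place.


P(x) = 1/(1 + e^(-0.45*(36 - 34)))
Exponent = -0.45 * 2 = -0.9
e^(-0.9) = 0.40657
P = 1/(1 + 0.40657) = 0.710949
Percentage = 71.1


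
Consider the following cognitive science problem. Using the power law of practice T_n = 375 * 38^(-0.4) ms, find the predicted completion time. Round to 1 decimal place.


T_n = 375 * 38^(-0.4)
38^(-0.4) = 0.233392
T_n = 375 * 0.233392
= 87.5 ms


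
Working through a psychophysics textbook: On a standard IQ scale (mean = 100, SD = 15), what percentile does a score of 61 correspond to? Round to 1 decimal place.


z = (IQ - mean) / SD
z = (61 - 100) / 15 = -2.6
Percentile = Phi(-2.6) * 100
Phi(-2.6) = 0.004661
= 0.5


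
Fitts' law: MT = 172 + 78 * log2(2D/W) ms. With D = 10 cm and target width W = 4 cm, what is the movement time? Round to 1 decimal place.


MT = 172 + 78 * log2(2*10/4)
2D/W = 5.0
log2(5.0) = 2.3219
MT = 172 + 78 * 2.3219
= 353.1 ms


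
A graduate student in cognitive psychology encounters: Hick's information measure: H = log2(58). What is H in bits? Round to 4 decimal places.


H = log2(n)
H = log2(58)
= 5.8580


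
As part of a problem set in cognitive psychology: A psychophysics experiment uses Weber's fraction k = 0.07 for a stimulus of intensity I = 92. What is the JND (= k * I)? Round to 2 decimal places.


JND = k * I
JND = 0.07 * 92
= 6.44


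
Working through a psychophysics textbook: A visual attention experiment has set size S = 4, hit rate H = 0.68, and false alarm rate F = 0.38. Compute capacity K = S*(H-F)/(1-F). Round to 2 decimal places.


K = S * (H - F) / (1 - F)
H - F = 0.3
1 - F = 0.62
K = 4 * 0.3 / 0.62
= 1.94


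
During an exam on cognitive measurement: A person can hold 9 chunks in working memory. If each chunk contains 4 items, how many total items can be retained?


Total items = chunks * items_per_chunk
= 9 * 4
= 36


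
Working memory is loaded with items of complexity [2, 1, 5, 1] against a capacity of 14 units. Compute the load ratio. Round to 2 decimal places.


Total complexity = 2 + 1 + 5 + 1 = 9
Load = total / capacity = 9 / 14
= 0.64


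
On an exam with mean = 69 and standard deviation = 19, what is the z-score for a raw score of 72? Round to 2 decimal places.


z = (X - mu) / sigma
= (72 - 69) / 19
= 3 / 19
= 0.16


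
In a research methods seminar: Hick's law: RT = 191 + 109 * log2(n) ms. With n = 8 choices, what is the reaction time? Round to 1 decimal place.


RT = 191 + 109 * log2(8)
log2(8) = 3.0
RT = 191 + 109 * 3.0
= 191 + 327.0
= 518.0 ms


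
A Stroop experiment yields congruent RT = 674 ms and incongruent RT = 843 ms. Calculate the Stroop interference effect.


Stroop effect = RT(incongruent) - RT(congruent)
= 843 - 674
= 169 ms


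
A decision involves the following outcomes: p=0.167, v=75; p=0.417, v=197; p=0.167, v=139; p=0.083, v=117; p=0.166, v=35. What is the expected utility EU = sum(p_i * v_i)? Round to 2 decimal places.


EU = sum(p_i * v_i)
0.167 * 75 = 12.525
0.417 * 197 = 82.149
0.167 * 139 = 23.213
0.083 * 117 = 9.711
0.166 * 35 = 5.81
EU = 12.525 + 82.149 + 23.213 + 9.711 + 5.81
= 133.41


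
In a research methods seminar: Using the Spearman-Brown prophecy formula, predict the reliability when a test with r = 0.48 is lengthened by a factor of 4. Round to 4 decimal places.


r_new = n*r / (1 + (n-1)*r)
Numerator = 4 * 0.48 = 1.92
Denominator = 1 + 3 * 0.48 = 2.44
r_new = 1.92 / 2.44
= 0.7869


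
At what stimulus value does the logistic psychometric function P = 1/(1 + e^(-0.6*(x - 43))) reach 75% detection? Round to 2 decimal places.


At P = 0.75: 0.75 = 1/(1 + e^(-k*(x-x0)))
Solving: e^(-k*(x-x0)) = 1/3
x = x0 + ln(3)/k
ln(3) = 1.0986
x = 43 + 1.0986/0.6
= 43 + 1.831
= 44.83


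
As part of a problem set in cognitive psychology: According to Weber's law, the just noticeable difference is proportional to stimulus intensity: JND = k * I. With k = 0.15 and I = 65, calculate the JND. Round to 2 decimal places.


JND = k * I
JND = 0.15 * 65
= 9.75


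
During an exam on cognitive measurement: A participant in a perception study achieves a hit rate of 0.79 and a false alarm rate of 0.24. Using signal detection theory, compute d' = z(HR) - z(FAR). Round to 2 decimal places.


d' = z(HR) - z(FAR)
z(0.79) = 0.8064
z(0.24) = -0.7063
d' = 0.8064 - -0.7063
= 1.51


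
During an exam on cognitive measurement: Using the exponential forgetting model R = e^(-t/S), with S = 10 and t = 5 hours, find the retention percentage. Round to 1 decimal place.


R = e^(-t/S)
-t/S = -5/10 = -0.5
R = e^(-0.5) = 0.606531
Percentage = 0.606531 * 100
= 60.7


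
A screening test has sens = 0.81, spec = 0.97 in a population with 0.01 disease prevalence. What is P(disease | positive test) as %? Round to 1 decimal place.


PPV = (sens * prev) / (sens * prev + (1-spec) * (1-prev))
Numerator = 0.81 * 0.01 = 0.0081
P(positive and no disease) = (1 - spec) * (1 - prev) = (1 - 0.97) * (1 - 0.01) = 0.0297
Denominator = 0.0081 + 0.0297 = 0.0378
PPV = 0.0081 / 0.0378 = 0.214286
As percentage = 21.4


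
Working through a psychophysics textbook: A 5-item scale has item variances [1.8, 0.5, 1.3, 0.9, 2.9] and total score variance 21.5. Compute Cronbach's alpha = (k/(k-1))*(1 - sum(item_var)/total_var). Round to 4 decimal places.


alpha = (k/(k-1)) * (1 - sum(s_i^2)/s_total^2)
sum(item variances) = 7.4
k/(k-1) = 5/4 = 1.25
1 - 7.4/21.5 = 1 - 0.344186 = 0.655814
alpha = 1.25 * 0.655814
= 0.8198


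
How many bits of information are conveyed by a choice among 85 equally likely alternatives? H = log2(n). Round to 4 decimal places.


H = log2(n)
H = log2(85)
= 6.4094


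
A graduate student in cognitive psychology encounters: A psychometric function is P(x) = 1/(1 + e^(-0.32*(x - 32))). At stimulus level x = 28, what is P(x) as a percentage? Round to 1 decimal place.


P(x) = 1/(1 + e^(-0.32*(28 - 32)))
Exponent = -0.32 * -4 = 1.28
e^(1.28) = 3.59664
P = 1/(1 + 3.59664) = 0.21755
Percentage = 21.8


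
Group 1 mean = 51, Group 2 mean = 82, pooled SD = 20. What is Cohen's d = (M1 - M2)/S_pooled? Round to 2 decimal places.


Cohen's d = (M1 - M2) / S_pooled
= (51 - 82) / 20
= -31 / 20
= -1.55


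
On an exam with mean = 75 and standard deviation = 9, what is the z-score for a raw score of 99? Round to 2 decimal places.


z = (X - mu) / sigma
= (99 - 75) / 9
= 24 / 9
= 2.67


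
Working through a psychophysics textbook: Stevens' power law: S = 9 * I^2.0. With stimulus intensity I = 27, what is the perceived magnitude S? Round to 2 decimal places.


S = 9 * 27^2.0
27^2.0 = 729.0
S = 9 * 729.0
= 6561.00


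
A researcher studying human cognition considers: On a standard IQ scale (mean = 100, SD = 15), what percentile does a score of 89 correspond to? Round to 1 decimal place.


z = (IQ - mean) / SD
z = (89 - 100) / 15 = -0.7333
Percentile = Phi(-0.7333) * 100
Phi(-0.7333) = 0.231688
= 23.2


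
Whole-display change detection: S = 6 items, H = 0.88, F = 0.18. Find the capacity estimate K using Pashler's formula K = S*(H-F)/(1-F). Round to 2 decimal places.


K = S * (H - F) / (1 - F)
H - F = 0.7
1 - F = 0.82
K = 6 * 0.7 / 0.82
= 5.12


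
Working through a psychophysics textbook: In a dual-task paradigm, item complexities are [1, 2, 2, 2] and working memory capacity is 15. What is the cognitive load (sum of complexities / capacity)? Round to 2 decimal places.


Total complexity = 1 + 2 + 2 + 2 = 7
Load = total / capacity = 7 / 15
= 0.47


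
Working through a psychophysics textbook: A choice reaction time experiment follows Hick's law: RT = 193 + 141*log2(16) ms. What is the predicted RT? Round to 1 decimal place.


RT = 193 + 141 * log2(16)
log2(16) = 4.0
RT = 193 + 141 * 4.0
= 193 + 564.0
= 757.0 ms


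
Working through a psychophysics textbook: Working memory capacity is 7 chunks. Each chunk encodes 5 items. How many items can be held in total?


Total items = chunks * items_per_chunk
= 7 * 5
= 35


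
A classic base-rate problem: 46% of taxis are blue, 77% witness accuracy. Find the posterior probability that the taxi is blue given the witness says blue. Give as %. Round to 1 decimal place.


P(blue | says blue) = P(says blue | blue)*P(blue) / [P(says blue | blue)*P(blue) + P(says blue | not blue)*P(not blue)]
Numerator = 0.77 * 0.46 = 0.3542
False identification = 0.23 * 0.54 = 0.1242
P = 0.3542 / (0.3542 + 0.1242)
= 0.3542 / 0.4784
As percentage = 74.0


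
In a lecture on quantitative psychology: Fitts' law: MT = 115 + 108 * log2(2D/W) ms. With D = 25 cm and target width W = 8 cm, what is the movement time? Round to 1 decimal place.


MT = 115 + 108 * log2(2*25/8)
2D/W = 6.25
log2(6.25) = 2.6439
MT = 115 + 108 * 2.6439
= 400.5 ms


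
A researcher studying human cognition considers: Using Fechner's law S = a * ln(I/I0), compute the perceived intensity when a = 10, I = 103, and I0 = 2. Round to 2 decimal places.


S = 10 * ln(103/2)
I/I0 = 51.5
ln(51.5) = 3.9416
S = 10 * 3.9416
= 39.42


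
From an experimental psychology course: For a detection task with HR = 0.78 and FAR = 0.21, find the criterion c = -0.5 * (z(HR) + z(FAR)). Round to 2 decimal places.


c = -0.5 * (z(HR) + z(FAR))
z(0.78) = 0.7722
z(0.21) = -0.8064
c = -0.5 * (0.7722 + -0.8064)
= -0.5 * -0.0342
= 0.02


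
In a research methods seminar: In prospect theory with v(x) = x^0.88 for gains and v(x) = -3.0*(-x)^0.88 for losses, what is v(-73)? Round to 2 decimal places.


Since x = -73 < 0, use v(x) = -lambda*(-x)^alpha
(-x) = 73
73^0.88 = 43.6239
v(-73) = -3.0 * 43.6239
= -130.87


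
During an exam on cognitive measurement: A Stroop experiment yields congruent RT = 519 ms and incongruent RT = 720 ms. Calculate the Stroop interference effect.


Stroop effect = RT(incongruent) - RT(congruent)
= 720 - 519
= 201 ms


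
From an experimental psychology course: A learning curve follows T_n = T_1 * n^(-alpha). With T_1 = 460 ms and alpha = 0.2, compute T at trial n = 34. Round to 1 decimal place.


T_n = 460 * 34^(-0.2)
34^(-0.2) = 0.493974
T_n = 460 * 0.493974
= 227.2 ms


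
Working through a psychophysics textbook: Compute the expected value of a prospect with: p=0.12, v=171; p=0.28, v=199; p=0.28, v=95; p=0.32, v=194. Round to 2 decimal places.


EU = sum(p_i * v_i)
0.12 * 171 = 20.52
0.28 * 199 = 55.72
0.28 * 95 = 26.6
0.32 * 194 = 62.08
EU = 20.52 + 55.72 + 26.6 + 62.08
= 164.92


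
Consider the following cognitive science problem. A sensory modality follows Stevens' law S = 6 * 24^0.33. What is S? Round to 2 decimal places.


S = 6 * 24^0.33
24^0.33 = 2.8541
S = 6 * 2.8541
= 17.12


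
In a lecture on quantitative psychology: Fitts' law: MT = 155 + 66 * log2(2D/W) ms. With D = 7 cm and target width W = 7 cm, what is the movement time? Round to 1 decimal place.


MT = 155 + 66 * log2(2*7/7)
2D/W = 2.0
log2(2.0) = 1.0
MT = 155 + 66 * 1.0
= 221.0 ms


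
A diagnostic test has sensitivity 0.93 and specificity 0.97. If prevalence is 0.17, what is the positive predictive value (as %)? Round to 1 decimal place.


PPV = (sens * prev) / (sens * prev + (1-spec) * (1-prev))
Numerator = 0.93 * 0.17 = 0.1581
P(positive and no disease) = (1 - spec) * (1 - prev) = (1 - 0.97) * (1 - 0.17) = 0.0249
Denominator = 0.1581 + 0.0249 = 0.183
PPV = 0.1581 / 0.183 = 0.863934
As percentage = 86.4


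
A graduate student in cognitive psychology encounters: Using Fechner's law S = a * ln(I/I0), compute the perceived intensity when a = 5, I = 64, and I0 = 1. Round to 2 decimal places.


S = 5 * ln(64/1)
I/I0 = 64.0
ln(64.0) = 4.1589
S = 5 * 4.1589
= 20.79


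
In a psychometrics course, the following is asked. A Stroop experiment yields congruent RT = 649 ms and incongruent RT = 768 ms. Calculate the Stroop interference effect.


Stroop effect = RT(incongruent) - RT(congruent)
= 768 - 649
= 119 ms


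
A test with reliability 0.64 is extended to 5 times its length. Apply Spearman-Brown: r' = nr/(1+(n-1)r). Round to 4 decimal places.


r_new = n*r / (1 + (n-1)*r)
Numerator = 5 * 0.64 = 3.2
Denominator = 1 + 4 * 0.64 = 3.56
r_new = 3.2 / 3.56
= 0.8989


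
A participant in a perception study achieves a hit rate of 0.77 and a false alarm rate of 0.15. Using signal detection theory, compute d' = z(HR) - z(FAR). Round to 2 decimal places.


d' = z(HR) - z(FAR)
z(0.77) = 0.7388
z(0.15) = -1.0364
d' = 0.7388 - -1.0364
= 1.78


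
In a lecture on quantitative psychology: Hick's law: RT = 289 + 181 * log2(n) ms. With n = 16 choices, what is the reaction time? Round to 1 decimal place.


RT = 289 + 181 * log2(16)
log2(16) = 4.0
RT = 289 + 181 * 4.0
= 289 + 724.0
= 1013.0 ms


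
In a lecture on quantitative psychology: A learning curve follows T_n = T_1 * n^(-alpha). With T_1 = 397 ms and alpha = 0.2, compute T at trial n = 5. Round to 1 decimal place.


T_n = 397 * 5^(-0.2)
5^(-0.2) = 0.72478
T_n = 397 * 0.72478
= 287.7 ms


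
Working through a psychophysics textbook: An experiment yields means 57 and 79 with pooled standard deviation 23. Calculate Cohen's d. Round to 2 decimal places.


Cohen's d = (M1 - M2) / S_pooled
= (57 - 79) / 23
= -22 / 23
= -0.96


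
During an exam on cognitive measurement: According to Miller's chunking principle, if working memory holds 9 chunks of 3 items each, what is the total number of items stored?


Total items = chunks * items_per_chunk
= 9 * 3
= 27
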